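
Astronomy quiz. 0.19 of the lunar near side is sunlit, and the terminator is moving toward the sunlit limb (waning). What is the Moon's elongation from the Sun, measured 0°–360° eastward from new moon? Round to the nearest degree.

cos θ = 1 − 2f = 0.620, giving a principal value of 51.7°.
Since the Moon is past full (waning), take the reflex angle: θ = 360° − 51.7° = 308.3°.

308°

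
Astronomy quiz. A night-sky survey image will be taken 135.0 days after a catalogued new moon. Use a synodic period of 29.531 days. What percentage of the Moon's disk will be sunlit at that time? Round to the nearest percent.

95%

135.0/29.531 = 4.571 lunations, so 4 complete cycles and 16.88 d into the next.
Phase angle: θ = 360°·(16.88 d)/(29.531 d) = 205.7°.
cos 205.7° = (-0.901), so f = (1 − (-0.901))/2 = 0.950, so 95%.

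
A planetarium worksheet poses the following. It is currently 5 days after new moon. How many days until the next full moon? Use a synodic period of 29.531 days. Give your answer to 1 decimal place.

Full moon is 0.5 of the way through the cycle: age 0.5 × 29.531 = 14.765 d.
That is 14.765 − 5 = 9.765 days ahead.

9.8 days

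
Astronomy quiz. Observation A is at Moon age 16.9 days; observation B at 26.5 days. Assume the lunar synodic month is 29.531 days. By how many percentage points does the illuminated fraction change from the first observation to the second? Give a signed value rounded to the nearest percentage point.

First observation: θ = 360°·16.9/29.531 = 206.0°, so f = 0.949.
Second observation: θ = 323.1°, f = 0.100.
Δf = 0.100 − 0.949 = -0.849, i.e. -85 pp.

-85 percentage points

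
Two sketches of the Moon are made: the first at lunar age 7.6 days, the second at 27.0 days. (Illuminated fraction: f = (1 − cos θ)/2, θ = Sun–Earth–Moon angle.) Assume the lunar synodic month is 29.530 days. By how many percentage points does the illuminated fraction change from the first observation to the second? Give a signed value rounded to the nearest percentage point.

-45 pp

θ₁ = 360° × 7.6/29.530 = 92.7°, f₁ = (1 − cos θ₁)/2 = 0.523.
θ₂ = 360° × 27.0/29.530 = 329.2°, f₂ = (1 − cos θ₂)/2 = 0.071.
Change = f₂ − f₁ = -0.452 → -45 percentage points.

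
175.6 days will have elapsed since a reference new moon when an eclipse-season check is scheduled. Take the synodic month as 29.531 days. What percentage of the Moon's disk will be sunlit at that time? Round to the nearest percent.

Reduce mod P: 175.6 − 5×29.531 = 27.94 d into the current lunation.
Elongation θ = 360° × 27.94/29.531 ≈ 340.7°.
Illuminated fraction = (1 − cos 340.7°)/2 = (1 − 0.944)/2 ≈ 0.028, so 3%.

3%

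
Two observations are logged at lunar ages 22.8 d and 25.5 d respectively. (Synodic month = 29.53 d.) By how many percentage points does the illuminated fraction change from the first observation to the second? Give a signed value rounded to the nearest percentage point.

-26 pp

First observation: θ = 360°·22.8/29.53 = 278.0°, so f = 0.431.
Second observation: θ = 310.9°, f = 0.173.
Δf = 0.173 − 0.431 = -0.258, i.e. -26 pp.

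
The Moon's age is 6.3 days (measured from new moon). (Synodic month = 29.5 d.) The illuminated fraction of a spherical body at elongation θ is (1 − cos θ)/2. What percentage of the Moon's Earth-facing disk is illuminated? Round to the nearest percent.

Phase angle: θ = 360°·(6.3 d)/(29.5 d) = 76.9°.
cos 76.9° = 0.227, so f = (1 − 0.227)/2 = 0.387, so 39%.

39%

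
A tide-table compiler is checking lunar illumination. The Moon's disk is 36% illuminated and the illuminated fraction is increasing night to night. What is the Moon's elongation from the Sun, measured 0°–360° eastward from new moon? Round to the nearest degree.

74°

From f = (1 − cos θ)/2: cos θ = 1 − 2×0.36 = 0.280; arccos → 73.7°.
Before full moon the principal value applies: θ = 73.7°.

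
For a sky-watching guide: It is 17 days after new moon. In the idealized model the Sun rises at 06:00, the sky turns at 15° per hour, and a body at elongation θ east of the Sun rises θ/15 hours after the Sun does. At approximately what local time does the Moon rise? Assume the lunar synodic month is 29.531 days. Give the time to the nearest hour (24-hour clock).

20:00

Phase angle: θ = 360°·(17 d)/(29.531 d) = 207.2°.
Delay after the Sun = 207.2° / (15°/h) ≈ 13.82 h.
06:00 + 13.82 h ≈ 19:49 → 20:00 to the nearest hour.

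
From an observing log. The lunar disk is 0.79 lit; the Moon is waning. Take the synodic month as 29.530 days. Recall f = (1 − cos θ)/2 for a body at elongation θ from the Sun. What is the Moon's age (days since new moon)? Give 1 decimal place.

cos θ = 1 − 2f = -0.580, giving a principal value of 125.5°.
Waning ⇒ past full, so θ = 360° − 125.5° = 234.5°.
Age = 29.530 × 234.5°/360° ≈ 19.24 days.

19.2 days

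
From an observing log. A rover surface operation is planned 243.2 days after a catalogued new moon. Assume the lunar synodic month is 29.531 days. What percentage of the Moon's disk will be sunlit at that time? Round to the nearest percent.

45%

243.2/29.531 = 8.235 lunations, so 8 complete cycles and 6.95 d into the next.
The Moon has covered 6.95/29.531 of its cycle, so θ ≈ 360° × 6.95/29.531 = 84.7°.
With cos θ = 0.092, the lit fraction is (1 − 0.092)/2 ≈ 0.454, so 45%.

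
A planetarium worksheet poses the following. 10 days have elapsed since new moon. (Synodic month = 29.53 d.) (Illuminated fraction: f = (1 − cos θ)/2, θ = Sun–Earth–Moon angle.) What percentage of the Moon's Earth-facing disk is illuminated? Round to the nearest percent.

76%

The Moon has covered 10/29.53 of its cycle, so θ ≈ 360° × 10/29.53 = 121.9°.
cos 121.9° = (-0.529), so f = (1 − (-0.529))/2 = 0.764, so 76%.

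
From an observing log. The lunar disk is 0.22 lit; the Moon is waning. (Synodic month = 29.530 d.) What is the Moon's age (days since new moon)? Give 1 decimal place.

24.9 days

From f = (1 − cos θ)/2: cos θ = 1 − 2×0.22 = 0.560; arccos → 55.9°.
Waning ⇒ past full, so θ = 360° − 55.9° = 304.1°.
At 360°/29.530 d per day, 304.1° corresponds to 24.94 days.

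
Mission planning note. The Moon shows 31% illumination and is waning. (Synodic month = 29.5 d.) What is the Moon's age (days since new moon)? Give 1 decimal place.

24.0 days

From f = (1 − cos θ)/2: cos θ = 1 − 2×0.31 = 0.380; arccos → 67.7°.
Waning ⇒ past full, so θ = 360° − 67.7° = 292.3°.
Age = 29.5 × 292.3°/360° ≈ 23.96 days.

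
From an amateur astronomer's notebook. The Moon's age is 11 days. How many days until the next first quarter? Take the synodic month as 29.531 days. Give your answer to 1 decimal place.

First quarter is 0.25 of the way through the cycle: age 0.25 × 29.531 = 7.383 d.
This lunation's first quarter (7.383 d) has passed, so add one period: 36.914 − 11 = 25.914 days.

25.9 days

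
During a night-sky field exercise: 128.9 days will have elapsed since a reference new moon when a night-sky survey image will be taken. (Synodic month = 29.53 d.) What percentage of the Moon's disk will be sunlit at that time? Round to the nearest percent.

128.9 d spans 4 complete synodic months (4 × 29.53 = 118.12 d) plus 10.78 d.
Phase angle: θ = 360°·(10.78 d)/(29.53 d) = 131.4°.
cos 131.4° = (-0.662), so f = (1 − (-0.662))/2 = 0.831, so 83%.

83%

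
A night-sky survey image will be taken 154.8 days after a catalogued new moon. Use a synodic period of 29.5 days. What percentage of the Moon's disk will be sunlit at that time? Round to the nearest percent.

49%

154.8/29.5 = 5.247 lunations, so 5 complete cycles and 7.30 d into the next.
The Moon has covered 7.30/29.5 of its cycle, so θ ≈ 360° × 7.30/29.5 = 89.1°.
With cos θ = 0.016, the lit fraction is (1 − 0.016)/2 ≈ 0.492, so 49%.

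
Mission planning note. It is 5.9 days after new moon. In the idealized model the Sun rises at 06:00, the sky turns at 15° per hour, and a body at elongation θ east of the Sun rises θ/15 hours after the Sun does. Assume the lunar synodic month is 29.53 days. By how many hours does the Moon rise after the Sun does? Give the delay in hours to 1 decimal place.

4.8 h

Phase angle: θ = 360°·(5.9 d)/(29.53 d) = 71.9°.
At 15° of sky rotation per hour, 71.9° corresponds to a 4.80 h lag.
So the Moon rises 4.80 h after the Sun.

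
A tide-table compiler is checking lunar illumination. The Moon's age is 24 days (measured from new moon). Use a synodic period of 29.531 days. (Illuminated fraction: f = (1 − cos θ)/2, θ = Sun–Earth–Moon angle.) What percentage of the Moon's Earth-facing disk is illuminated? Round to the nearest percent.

Phase angle: θ = 360°·(24 d)/(29.531 d) = 292.6°.
With cos θ = 0.384, the lit fraction is (1 − 0.384)/2 ≈ 0.308, so 31%.

31%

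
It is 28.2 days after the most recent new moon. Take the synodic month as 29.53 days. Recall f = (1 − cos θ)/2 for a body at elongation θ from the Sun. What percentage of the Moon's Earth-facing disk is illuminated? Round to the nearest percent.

2%

Elongation θ = 360° × 28.2/29.53 ≈ 343.8°.
cos 343.8° = 0.960, so f = (1 − 0.960)/2 = 0.020, so 2%.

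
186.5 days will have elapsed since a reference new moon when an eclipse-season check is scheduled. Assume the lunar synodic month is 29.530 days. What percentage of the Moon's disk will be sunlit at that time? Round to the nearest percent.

70%

186.5 d spans 6 complete synodic months (6 × 29.530 = 177.18 d) plus 9.32 d.
The Moon has covered 9.32/29.530 of its cycle, so θ ≈ 360° × 9.32/29.530 = 113.6°.
cos 113.6° = (-0.401), so f = (1 − (-0.401))/2 = 0.700, so 70%.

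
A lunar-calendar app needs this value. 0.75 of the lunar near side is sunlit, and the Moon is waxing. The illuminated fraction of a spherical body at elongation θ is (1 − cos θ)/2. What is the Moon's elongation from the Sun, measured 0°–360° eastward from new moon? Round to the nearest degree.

Invert f = (1 − cos θ)/2 to get cos θ = 1 − 2(0.75) = -0.500, hence θ₀ = arccos -0.500 = 120.0°.
Before full moon the principal value applies: θ = 120.0°.

120°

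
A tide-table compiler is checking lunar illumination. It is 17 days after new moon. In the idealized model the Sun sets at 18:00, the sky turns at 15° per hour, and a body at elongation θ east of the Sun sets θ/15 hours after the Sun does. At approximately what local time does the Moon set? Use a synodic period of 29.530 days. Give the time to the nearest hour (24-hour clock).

Elongation θ = 360° × 17/29.530 ≈ 207.2°.
At 15° of sky rotation per hour, 207.2° corresponds to a 13.82 h lag.
18:00 + 13.82 h ≈ 07:49 → 08:00 to the nearest hour.

08:00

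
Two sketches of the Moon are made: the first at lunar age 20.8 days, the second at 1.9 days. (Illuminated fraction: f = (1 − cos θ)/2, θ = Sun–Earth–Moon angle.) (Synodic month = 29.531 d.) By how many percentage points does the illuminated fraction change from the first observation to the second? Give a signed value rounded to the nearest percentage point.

-60 percentage points

θ₁ = 360° × 20.8/29.531 = 253.6°, f₁ = (1 − cos θ₁)/2 = 0.641.
θ₂ = 360° × 1.9/29.531 = 23.2°, f₂ = (1 − cos θ₂)/2 = 0.040.
Change = f₂ − f₁ = -0.601 → -60 percentage points.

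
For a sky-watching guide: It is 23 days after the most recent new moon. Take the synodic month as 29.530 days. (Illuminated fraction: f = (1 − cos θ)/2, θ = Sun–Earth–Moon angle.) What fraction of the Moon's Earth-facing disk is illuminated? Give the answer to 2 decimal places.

0.41

Phase angle: θ = 360°·(23 d)/(29.530 d) = 280.4°.
Illuminated fraction = (1 − cos 280.4°)/2 = (1 − 0.180)/2 ≈ 0.410.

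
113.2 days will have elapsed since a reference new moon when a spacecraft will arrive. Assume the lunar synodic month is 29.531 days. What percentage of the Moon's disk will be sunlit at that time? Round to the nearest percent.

25%

Reduce mod P: 113.2 − 3×29.531 = 24.61 d into the current lunation.
Phase angle: θ = 360°·(24.61 d)/(29.531 d) = 300.0°.
With cos θ = 0.500, the lit fraction is (1 − 0.500)/2 ≈ 0.250, so 25%.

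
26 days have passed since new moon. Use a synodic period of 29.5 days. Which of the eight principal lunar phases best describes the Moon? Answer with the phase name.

At 26/29.5 of the cycle, θ ≈ 317° — the waning crescent range.

waning crescent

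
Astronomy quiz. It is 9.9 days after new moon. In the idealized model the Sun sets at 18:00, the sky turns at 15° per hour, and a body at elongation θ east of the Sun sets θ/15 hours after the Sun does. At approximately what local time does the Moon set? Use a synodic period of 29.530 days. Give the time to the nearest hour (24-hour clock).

02:00

Phase angle: θ = 360°·(9.9 d)/(29.530 d) = 120.7°.
Delay after the Sun = 120.7° / (15°/h) ≈ 8.05 h.
18:00 + 8.05 h ≈ 02:03 → 02:00 to the nearest hour.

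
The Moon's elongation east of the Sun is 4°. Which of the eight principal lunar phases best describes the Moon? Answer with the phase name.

new moon

The new moon sector spans roughly -22°–22°; 4° falls inside it.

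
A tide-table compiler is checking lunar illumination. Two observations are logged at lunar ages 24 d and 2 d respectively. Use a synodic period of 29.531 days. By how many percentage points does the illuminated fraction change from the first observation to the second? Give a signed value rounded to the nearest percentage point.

θ₁ = 360° × 24/29.531 = 292.6°, f₁ = (1 − cos θ₁)/2 = 0.308.
θ₂ = 360° × 2/29.531 = 24.4°, f₂ = (1 − cos θ₂)/2 = 0.045.
Change = f₂ − f₁ = -0.263 → -26 percentage points.

-26 pp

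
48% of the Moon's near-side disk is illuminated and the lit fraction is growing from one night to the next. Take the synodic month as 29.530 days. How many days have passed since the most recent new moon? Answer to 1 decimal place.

7.2 days

Invert f = (1 − cos θ)/2 to get cos θ = 1 − 2(0.48) = 0.040, hence θ₀ = arccos 0.040 = 87.7°.
The Moon is waxing (0°–180°), so θ = 87.7° directly.
At 360°/29.530 d per day, 87.7° corresponds to 7.19 days.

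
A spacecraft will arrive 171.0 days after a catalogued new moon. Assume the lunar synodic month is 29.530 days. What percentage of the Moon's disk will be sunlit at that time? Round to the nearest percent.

171.0/29.530 = 5.791 lunations, so 5 complete cycles and 23.35 d into the next.
The Moon has covered 23.35/29.530 of its cycle, so θ ≈ 360° × 23.35/29.530 = 284.7°.
Illuminated fraction = (1 − cos 284.7°)/2 = (1 − 0.253)/2 ≈ 0.373, so 37%.

37%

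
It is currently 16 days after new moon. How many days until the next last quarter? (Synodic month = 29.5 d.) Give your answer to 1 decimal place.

6.1 days

Last quarter is 0.75 of the way through the cycle: age 0.75 × 29.5 = 22.125 d.
So 6.125 days remain (22.125 − 16).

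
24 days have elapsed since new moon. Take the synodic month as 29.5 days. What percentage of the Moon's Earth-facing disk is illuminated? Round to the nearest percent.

31%

The Moon has covered 24/29.5 of its cycle, so θ ≈ 360° × 24/29.5 = 292.9°.
Illuminated fraction = (1 − cos 292.9°)/2 = (1 − 0.389)/2 ≈ 0.306, so 31%.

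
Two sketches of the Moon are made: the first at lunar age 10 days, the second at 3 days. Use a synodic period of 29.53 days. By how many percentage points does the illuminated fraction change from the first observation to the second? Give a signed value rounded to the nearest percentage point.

First observation: θ = 360°·10/29.53 = 121.9°, so f = 0.764.
Second observation: θ = 36.6°, f = 0.098.
Δf = 0.098 − 0.764 = -0.666, i.e. -67 pp.

-67 percentage points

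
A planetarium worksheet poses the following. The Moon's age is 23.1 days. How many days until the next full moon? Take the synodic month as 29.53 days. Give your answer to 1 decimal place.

Full moon is 0.5 of the way through the cycle: age 0.5 × 29.53 = 14.765 d.
This lunation's full moon (14.765 d) has passed, so add one period: 44.295 − 23.1 = 21.195 days.

21.2 days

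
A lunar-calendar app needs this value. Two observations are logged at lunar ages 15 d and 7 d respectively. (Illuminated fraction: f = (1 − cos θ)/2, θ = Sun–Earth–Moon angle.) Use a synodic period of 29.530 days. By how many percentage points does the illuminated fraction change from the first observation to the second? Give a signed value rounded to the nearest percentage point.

-54 pp

θ₁ = 360° × 15/29.530 = 182.9°, f₁ = (1 − cos θ₁)/2 = 0.999.
θ₂ = 360° × 7/29.530 = 85.3°, f₂ = (1 − cos θ₂)/2 = 0.459.
Change = f₂ − f₁ = -0.540 → -54 percentage points.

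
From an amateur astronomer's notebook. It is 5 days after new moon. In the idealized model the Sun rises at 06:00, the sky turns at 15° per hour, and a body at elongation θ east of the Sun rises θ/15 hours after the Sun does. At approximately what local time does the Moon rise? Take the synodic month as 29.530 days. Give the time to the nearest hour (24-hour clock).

Elongation θ = 360° × 5/29.530 ≈ 61.0°.
Delay after the Sun = 61.0° / (15°/h) ≈ 4.06 h.
06:00 + 4.06 h ≈ 10:04 → 10:00 to the nearest hour.

10:00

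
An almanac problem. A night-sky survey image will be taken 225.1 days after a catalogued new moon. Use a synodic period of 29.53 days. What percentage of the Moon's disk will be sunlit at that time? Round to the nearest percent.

86%

225.1 d spans 7 complete synodic months (7 × 29.53 = 206.71 d) plus 18.39 d.
Phase angle: θ = 360°·(18.39 d)/(29.53 d) = 224.2°.
Illuminated fraction = (1 − cos 224.2°)/2 = (1 − (-0.717))/2 ≈ 0.859, so 86%.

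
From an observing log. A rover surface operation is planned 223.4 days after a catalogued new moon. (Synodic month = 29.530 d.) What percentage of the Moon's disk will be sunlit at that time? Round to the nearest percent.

223.4/29.530 = 7.565 lunations, so 7 complete cycles and 16.69 d into the next.
The Moon has covered 16.69/29.530 of its cycle, so θ ≈ 360° × 16.69/29.530 = 203.5°.
With cos θ = (-0.917), the lit fraction is (1 − (-0.917))/2 ≈ 0.959, so 96%.

96%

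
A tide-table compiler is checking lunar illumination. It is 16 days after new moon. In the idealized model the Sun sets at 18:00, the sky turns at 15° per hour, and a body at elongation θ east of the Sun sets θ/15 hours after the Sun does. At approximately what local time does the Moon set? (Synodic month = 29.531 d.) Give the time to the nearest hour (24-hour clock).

07:00

Phase angle: θ = 360°·(16 d)/(29.531 d) = 195.0°.
At 15° of sky rotation per hour, 195.0° corresponds to a 13.00 h lag.
18:00 + 13.00 h ≈ 07:00 → 07:00 to the nearest hour.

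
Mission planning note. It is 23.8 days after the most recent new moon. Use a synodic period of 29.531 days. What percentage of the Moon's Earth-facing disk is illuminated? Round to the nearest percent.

Phase angle: θ = 360°·(23.8 d)/(29.531 d) = 290.1°.
With cos θ = 0.344, the lit fraction is (1 − 0.344)/2 ≈ 0.328, so 33%.

33%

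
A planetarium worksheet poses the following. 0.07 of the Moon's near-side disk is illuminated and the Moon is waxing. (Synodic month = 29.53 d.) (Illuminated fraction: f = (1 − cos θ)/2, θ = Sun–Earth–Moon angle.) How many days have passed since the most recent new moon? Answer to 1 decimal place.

2.5 days

cos θ = 1 − 2f = 0.860, giving a principal value of 30.7°.
Before full moon the principal value applies: θ = 30.7°.
That fraction of the synodic month is 30.7/360 × 29.53 d ≈ 2.52 d.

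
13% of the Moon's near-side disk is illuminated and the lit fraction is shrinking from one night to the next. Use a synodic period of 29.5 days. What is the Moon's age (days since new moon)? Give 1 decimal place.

Invert f = (1 − cos θ)/2 to get cos θ = 1 − 2(0.13) = 0.740, hence θ₀ = arccos 0.740 = 42.3°.
Since the Moon is past full (waning), take the reflex angle: θ = 360° − 42.3° = 317.7°.
At 360°/29.5 d per day, 317.7° corresponds to 26.04 days.

26.0 days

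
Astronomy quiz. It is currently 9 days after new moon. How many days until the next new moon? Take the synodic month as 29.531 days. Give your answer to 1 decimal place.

20.5 days

One full lunation from the last new moon is 29.531 d; remaining = 29.531 − 9 = 20.531 d.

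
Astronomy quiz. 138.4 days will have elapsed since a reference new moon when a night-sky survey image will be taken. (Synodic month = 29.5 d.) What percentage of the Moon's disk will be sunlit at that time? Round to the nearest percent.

138.4/29.5 = 4.692 lunations, so 4 complete cycles and 20.40 d into the next.
Phase angle: θ = 360°·(20.40 d)/(29.5 d) = 248.9°.
With cos θ = (-0.359), the lit fraction is (1 − (-0.359))/2 ≈ 0.680, so 68%.

68%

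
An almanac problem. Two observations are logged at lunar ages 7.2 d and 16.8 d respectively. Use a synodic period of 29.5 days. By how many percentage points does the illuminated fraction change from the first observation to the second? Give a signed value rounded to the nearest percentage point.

+47 percentage points

First observation: θ = 360°·7.2/29.5 = 87.9°, so f = 0.481.
Second observation: θ = 205.0°, f = 0.953.
Δf = 0.953 − 0.481 = +0.472, i.e. +47 pp.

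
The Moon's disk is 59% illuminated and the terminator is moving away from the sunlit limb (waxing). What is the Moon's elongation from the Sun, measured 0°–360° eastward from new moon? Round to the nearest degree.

Invert f = (1 − cos θ)/2 to get cos θ = 1 − 2(0.59) = -0.180, hence θ₀ = arccos -0.180 = 100.4°.
The Moon is waxing (0°–180°), so θ = 100.4° directly.

100°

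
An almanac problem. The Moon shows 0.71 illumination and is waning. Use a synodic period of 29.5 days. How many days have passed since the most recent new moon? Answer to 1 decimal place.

20.1 days

cos θ = 1 − 2f = -0.420, giving a principal value of 114.8°.
Waning ⇒ past full, so θ = 360° − 114.8° = 245.2°.
At 360°/29.5 d per day, 245.2° corresponds to 20.09 days.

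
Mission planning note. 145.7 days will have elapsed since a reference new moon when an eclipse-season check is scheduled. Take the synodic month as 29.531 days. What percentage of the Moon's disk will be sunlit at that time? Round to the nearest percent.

4%

145.7 d spans 4 complete synodic months (4 × 29.531 = 118.12 d) plus 27.58 d.
Phase angle: θ = 360°·(27.58 d)/(29.531 d) = 336.2°.
With cos θ = 0.915, the lit fraction is (1 − 0.915)/2 ≈ 0.043, so 4%.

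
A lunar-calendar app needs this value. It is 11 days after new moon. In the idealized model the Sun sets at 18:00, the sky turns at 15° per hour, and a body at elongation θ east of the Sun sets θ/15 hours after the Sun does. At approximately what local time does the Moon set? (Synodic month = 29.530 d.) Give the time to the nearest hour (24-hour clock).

Elongation θ = 360° × 11/29.530 ≈ 134.1°.
At 15° of sky rotation per hour, 134.1° corresponds to a 8.94 h lag.
18:00 + 8.94 h ≈ 02:56 → 03:00 to the nearest hour.

03:00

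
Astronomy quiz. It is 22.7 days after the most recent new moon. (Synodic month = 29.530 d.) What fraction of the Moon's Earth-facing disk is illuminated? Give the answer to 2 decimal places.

0.44

Phase angle: θ = 360°·(22.7 d)/(29.530 d) = 276.7°.
cos 276.7° = 0.117, so f = (1 − 0.117)/2 = 0.441.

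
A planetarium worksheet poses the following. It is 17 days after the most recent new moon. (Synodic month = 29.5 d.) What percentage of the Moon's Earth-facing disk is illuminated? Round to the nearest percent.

The Moon has covered 17/29.5 of its cycle, so θ ≈ 360° × 17/29.5 = 207.5°.
cos 207.5° = (-0.887), so f = (1 − (-0.887))/2 = 0.944, so 94%.

94%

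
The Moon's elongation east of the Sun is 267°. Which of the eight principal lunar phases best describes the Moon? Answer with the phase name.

267° lies in the last quarter sector of the 8-phase cycle.

last quarter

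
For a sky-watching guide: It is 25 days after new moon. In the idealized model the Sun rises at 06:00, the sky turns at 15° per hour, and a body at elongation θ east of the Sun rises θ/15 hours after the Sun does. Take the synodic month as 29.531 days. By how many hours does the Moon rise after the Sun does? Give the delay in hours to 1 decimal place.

20.3 h

Phase angle: θ = 360°·(25 d)/(29.531 d) = 304.8°.
At 15° of sky rotation per hour, 304.8° corresponds to a 20.32 h lag.
So the Moon rises 20.32 h after the Sun.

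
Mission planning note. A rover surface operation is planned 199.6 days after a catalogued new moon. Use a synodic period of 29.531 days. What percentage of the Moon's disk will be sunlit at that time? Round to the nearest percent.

47%

199.6/29.531 = 6.759 lunations, so 6 complete cycles and 22.41 d into the next.
Elongation θ = 360° × 22.41/29.531 ≈ 273.2°.
cos 273.2° = 0.057, so f = (1 − 0.057)/2 = 0.472, so 47%.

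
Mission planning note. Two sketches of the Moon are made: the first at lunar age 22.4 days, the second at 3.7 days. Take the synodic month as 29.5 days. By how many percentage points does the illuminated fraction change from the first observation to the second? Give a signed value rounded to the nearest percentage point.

θ₁ = 360° × 22.4/29.5 = 273.4°, f₁ = (1 − cos θ₁)/2 = 0.471.
θ₂ = 360° × 3.7/29.5 = 45.2°, f₂ = (1 − cos θ₂)/2 = 0.147.
Change = f₂ − f₁ = -0.323 → -32 percentage points.

-32 percentage points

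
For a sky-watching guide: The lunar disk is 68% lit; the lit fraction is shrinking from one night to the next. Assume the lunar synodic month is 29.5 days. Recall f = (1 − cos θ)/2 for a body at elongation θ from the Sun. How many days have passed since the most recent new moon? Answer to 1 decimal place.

20.4 days

From f = (1 − cos θ)/2: cos θ = 1 − 2×0.68 = -0.360; arccos → 111.1°.
A waning Moon lies in 180°–360°, so θ = 360° − 111.1° = 248.9°.
Age = 29.5 × 248.9°/360° ≈ 20.40 days.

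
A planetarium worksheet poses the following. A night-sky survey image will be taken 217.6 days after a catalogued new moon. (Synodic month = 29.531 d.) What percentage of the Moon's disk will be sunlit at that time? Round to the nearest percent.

217.6/29.531 = 7.369 lunations, so 7 complete cycles and 10.88 d into the next.
The Moon has covered 10.88/29.531 of its cycle, so θ ≈ 360° × 10.88/29.531 = 132.7°.
With cos θ = (-0.678), the lit fraction is (1 − (-0.678))/2 ≈ 0.839, so 84%.

84%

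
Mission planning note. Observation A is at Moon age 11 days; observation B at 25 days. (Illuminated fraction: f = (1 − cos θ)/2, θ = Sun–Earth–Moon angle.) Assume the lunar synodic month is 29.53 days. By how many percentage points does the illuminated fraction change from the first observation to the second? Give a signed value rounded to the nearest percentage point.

-63 percentage points

First observation: θ = 360°·11/29.53 = 134.1°, so f = 0.848.
Second observation: θ = 304.8°, f = 0.215.
Δf = 0.215 − 0.848 = -0.633, i.e. -63 pp.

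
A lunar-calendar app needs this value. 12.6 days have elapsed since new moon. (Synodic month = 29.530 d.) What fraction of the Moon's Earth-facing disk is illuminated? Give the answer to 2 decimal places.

0.95

The Moon has covered 12.6/29.530 of its cycle, so θ ≈ 360° × 12.6/29.530 = 153.6°.
cos 153.6° = (-0.896), so f = (1 − (-0.896))/2 = 0.948.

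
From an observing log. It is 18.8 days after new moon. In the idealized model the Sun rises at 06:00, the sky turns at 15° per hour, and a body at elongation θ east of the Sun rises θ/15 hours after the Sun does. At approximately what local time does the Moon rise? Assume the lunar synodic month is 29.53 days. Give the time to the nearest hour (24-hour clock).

Elongation θ = 360° × 18.8/29.53 ≈ 229.2°.
The Moon trails the Sun by θ/15 = 229.2/15 ≈ 15.28 hours.
06:00 + 15.28 h ≈ 21:17 → 21:00 to the nearest hour.

21:00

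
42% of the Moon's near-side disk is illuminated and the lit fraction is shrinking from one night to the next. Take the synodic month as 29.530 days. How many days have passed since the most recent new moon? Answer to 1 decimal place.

Invert f = (1 − cos θ)/2 to get cos θ = 1 − 2(0.42) = 0.160, hence θ₀ = arccos 0.160 = 80.8°.
Since the Moon is past full (waning), take the reflex angle: θ = 360° − 80.8° = 279.2°.
That fraction of the synodic month is 279.2/360 × 29.530 d ≈ 22.90 d.

22.9 days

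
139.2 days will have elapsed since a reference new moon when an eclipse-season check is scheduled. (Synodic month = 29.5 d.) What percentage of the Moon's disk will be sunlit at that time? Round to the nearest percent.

60%

139.2 d spans 4 complete synodic months (4 × 29.5 = 118.00 d) plus 21.20 d.
Phase angle: θ = 360°·(21.20 d)/(29.5 d) = 258.7°.
With cos θ = (-0.196), the lit fraction is (1 − (-0.196))/2 ≈ 0.598, so 60%.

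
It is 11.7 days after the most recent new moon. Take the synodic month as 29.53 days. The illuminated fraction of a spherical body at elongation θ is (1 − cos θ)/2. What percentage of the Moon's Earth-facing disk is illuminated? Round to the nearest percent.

Elongation θ = 360° × 11.7/29.53 ≈ 142.6°.
Illuminated fraction = (1 − cos 142.6°)/2 = (1 − (-0.795))/2 ≈ 0.897, so 90%.

90%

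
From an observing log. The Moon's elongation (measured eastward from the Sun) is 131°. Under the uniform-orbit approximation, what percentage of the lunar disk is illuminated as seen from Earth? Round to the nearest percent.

cos 131° = (-0.656), so f = (1 − (-0.656))/2 = 0.828, i.e. 83%.

83%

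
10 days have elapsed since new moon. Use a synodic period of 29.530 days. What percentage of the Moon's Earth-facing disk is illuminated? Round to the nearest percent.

76%

Elongation θ = 360° × 10/29.530 ≈ 121.9°.
cos 121.9° = (-0.529), so f = (1 − (-0.529))/2 = 0.764, so 76%.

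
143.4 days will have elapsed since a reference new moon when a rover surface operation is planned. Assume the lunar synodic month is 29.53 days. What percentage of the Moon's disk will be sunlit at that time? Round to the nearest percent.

19%

143.4 d spans 4 complete synodic months (4 × 29.53 = 118.12 d) plus 25.28 d.
Phase angle: θ = 360°·(25.28 d)/(29.53 d) = 308.2°.
Illuminated fraction = (1 − cos 308.2°)/2 = (1 − 0.618)/2 ≈ 0.191, so 19%.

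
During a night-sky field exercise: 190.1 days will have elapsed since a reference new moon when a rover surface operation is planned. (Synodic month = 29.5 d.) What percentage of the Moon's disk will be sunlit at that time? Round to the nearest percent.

97%

Reduce mod P: 190.1 − 6×29.5 = 13.10 d into the current lunation.
The Moon has covered 13.10/29.5 of its cycle, so θ ≈ 360° × 13.10/29.5 = 159.9°.
Illuminated fraction = (1 − cos 159.9°)/2 = (1 − (-0.939))/2 ≈ 0.969, so 97%.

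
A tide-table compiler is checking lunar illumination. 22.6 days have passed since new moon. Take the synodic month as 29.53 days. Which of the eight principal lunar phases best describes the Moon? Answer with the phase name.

At 22.6/29.53 of the cycle, θ ≈ 276° — the last quarter range.

last quarter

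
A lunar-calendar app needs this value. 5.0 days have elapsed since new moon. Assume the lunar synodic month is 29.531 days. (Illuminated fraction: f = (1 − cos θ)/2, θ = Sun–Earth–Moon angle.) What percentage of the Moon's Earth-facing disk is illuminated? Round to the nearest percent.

26%

The Moon has covered 5.0/29.531 of its cycle, so θ ≈ 360° × 5.0/29.531 = 61.0°.
With cos θ = 0.486, the lit fraction is (1 − 0.486)/2 ≈ 0.257, so 26%.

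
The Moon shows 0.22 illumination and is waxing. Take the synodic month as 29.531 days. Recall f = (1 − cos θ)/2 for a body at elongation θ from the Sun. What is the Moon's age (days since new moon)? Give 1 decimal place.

From f = (1 − cos θ)/2: cos θ = 1 − 2×0.22 = 0.560; arccos → 55.9°.
Before full moon the principal value applies: θ = 55.9°.
That fraction of the synodic month is 55.9/360 × 29.531 d ≈ 4.59 d.

4.6 days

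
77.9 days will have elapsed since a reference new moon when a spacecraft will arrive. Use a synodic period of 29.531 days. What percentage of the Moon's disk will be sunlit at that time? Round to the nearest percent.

82%

77.9 d spans 2 complete synodic months (2 × 29.531 = 59.06 d) plus 18.84 d.
The Moon has covered 18.84/29.531 of its cycle, so θ ≈ 360° × 18.84/29.531 = 229.6°.
Illuminated fraction = (1 − cos 229.6°)/2 = (1 − (-0.648))/2 ≈ 0.824, so 82%.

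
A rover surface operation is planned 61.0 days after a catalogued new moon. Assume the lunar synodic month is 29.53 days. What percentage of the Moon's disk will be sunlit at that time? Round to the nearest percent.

4%

61.0 d spans 2 complete synodic months (2 × 29.53 = 59.06 d) plus 1.94 d.
Phase angle: θ = 360°·(1.94 d)/(29.53 d) = 23.7°.
With cos θ = 0.916, the lit fraction is (1 − 0.916)/2 ≈ 0.042, so 4%.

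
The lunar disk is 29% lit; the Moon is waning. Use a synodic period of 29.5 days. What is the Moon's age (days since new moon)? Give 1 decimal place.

From f = (1 − cos θ)/2: cos θ = 1 − 2×0.29 = 0.420; arccos → 65.2°.
A waning Moon lies in 180°–360°, so θ = 360° − 65.2° = 294.8°.
Age = 29.5 × 294.8°/360° ≈ 24.16 days.

24.2 days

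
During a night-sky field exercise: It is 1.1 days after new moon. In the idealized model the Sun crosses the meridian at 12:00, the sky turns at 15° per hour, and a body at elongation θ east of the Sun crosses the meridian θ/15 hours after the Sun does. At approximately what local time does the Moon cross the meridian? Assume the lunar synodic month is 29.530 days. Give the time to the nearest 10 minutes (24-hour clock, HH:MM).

Elongation θ = 360° × 1.1/29.530 ≈ 13.4°.
At 15° of sky rotation per hour, 13.4° corresponds to a 0.89 h lag.
12:00 + 0.894 h ≈ 12:54 → 12:50 to the nearest ten minutes.

12:50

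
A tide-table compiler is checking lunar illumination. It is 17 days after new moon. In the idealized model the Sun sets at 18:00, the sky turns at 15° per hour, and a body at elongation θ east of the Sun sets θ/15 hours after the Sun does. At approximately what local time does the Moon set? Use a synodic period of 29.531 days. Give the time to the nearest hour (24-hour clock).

08:00

The Moon has covered 17/29.531 of its cycle, so θ ≈ 360° × 17/29.531 = 207.2°.
Delay after the Sun = 207.2° / (15°/h) ≈ 13.82 h.
18:00 + 13.82 h ≈ 07:49 → 08:00 to the nearest hour.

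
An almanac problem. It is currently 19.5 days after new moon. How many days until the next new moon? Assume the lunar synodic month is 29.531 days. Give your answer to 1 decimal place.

The next new moon completes the synodic month: 29.531 − 19.5 = 10.031 days.

10.0 days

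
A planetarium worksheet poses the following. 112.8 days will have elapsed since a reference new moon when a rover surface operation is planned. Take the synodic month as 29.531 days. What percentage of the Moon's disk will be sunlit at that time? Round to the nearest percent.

29%

Reduce mod P: 112.8 − 3×29.531 = 24.21 d into the current lunation.
The Moon has covered 24.21/29.531 of its cycle, so θ ≈ 360° × 24.21/29.531 = 295.1°.
Illuminated fraction = (1 − cos 295.1°)/2 = (1 − 0.424)/2 ≈ 0.288, so 29%.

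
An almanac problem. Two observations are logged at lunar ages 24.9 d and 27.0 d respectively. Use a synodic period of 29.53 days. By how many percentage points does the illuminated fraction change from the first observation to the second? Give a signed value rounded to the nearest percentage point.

-15 percentage points

θ₁ = 360° × 24.9/29.53 = 303.6°, f₁ = (1 − cos θ₁)/2 = 0.224.
θ₂ = 360° × 27.0/29.53 = 329.2°, f₂ = (1 − cos θ₂)/2 = 0.071.
Change = f₂ − f₁ = -0.153 → -15 percentage points.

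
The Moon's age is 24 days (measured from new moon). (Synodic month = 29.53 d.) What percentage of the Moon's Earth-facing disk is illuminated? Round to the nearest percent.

31%

The Moon has covered 24/29.53 of its cycle, so θ ≈ 360° × 24/29.53 = 292.6°.
With cos θ = 0.384, the lit fraction is (1 − 0.384)/2 ≈ 0.308, so 31%.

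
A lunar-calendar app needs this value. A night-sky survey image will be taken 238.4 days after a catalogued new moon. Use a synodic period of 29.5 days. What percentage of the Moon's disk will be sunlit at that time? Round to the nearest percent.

238.4 d spans 8 complete synodic months (8 × 29.5 = 236.00 d) plus 2.40 d.
The Moon has covered 2.40/29.5 of its cycle, so θ ≈ 360° × 2.40/29.5 = 29.3°.
With cos θ = 0.872, the lit fraction is (1 − 0.872)/2 ≈ 0.064, so 6%.

6%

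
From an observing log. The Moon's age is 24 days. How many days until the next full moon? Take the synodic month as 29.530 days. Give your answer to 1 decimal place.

Full moon is 0.5 of the way through the cycle: age 0.5 × 29.530 = 14.765 d.
Already past this cycle's full moon; the next is at 14.765 + 29.530 = 44.295 d, so 44.295 − 24 = 20.295 days.

20.3 days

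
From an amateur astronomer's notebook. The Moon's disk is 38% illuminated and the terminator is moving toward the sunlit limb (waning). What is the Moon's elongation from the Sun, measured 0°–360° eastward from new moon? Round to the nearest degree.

284°

From f = (1 − cos θ)/2: cos θ = 1 − 2×0.38 = 0.240; arccos → 76.1°.
A waning Moon lies in 180°–360°, so θ = 360° − 76.1° = 283.9°.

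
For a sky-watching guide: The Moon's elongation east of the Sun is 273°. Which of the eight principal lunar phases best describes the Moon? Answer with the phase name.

last quarter

The last quarter sector spans roughly 248°–292°; 273° falls inside it.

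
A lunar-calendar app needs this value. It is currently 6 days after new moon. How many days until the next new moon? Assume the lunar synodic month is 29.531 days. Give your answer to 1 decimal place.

23.5 days

The next new moon completes the synodic month: 29.531 − 6 = 23.531 days.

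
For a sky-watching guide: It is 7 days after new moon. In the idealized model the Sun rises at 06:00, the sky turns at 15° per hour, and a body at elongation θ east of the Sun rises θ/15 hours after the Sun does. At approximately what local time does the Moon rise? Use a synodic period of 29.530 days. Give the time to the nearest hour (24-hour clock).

12:00

The Moon has covered 7/29.530 of its cycle, so θ ≈ 360° × 7/29.530 = 85.3°.
At 15° of sky rotation per hour, 85.3° corresponds to a 5.69 h lag.
06:00 + 5.69 h ≈ 11:41 → 12:00 to the nearest hour.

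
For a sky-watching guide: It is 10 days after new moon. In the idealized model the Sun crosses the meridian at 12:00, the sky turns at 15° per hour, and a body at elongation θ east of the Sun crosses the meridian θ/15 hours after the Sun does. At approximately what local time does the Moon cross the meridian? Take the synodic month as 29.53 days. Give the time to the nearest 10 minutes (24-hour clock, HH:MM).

The Moon has covered 10/29.53 of its cycle, so θ ≈ 360° × 10/29.53 = 121.9°.
The Moon trails the Sun by θ/15 = 121.9/15 ≈ 8.13 hours.
12:00 + 8.127 h ≈ 20:08 → 20:10 to the nearest ten minutes.

20:10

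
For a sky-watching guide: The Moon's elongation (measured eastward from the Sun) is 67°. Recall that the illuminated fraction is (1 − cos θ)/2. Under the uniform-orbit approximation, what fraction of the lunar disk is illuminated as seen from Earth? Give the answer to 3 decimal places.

0.305

f = (1 − cos 67°)/2 = (1 − 0.391)/2 ≈ 0.305.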